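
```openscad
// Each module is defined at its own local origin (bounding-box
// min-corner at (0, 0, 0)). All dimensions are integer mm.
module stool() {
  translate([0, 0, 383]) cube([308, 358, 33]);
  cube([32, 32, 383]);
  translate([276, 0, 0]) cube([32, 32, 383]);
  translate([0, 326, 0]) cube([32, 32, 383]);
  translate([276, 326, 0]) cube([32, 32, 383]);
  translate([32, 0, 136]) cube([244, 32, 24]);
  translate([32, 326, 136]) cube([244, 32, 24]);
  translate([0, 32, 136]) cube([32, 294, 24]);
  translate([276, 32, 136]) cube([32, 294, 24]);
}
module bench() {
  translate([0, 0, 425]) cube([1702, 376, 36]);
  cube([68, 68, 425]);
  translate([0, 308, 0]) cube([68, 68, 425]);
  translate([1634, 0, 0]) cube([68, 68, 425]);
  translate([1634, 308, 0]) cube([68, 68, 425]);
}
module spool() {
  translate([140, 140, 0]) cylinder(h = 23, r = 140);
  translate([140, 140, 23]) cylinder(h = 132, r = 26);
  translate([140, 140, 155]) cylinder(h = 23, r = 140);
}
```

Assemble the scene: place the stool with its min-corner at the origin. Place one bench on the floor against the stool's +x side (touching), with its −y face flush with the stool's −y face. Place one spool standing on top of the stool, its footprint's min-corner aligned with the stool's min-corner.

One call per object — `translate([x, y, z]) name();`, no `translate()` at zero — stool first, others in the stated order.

stool();
translate([308, 0, 0]) bench();
translate([0, 0, 416]) spool();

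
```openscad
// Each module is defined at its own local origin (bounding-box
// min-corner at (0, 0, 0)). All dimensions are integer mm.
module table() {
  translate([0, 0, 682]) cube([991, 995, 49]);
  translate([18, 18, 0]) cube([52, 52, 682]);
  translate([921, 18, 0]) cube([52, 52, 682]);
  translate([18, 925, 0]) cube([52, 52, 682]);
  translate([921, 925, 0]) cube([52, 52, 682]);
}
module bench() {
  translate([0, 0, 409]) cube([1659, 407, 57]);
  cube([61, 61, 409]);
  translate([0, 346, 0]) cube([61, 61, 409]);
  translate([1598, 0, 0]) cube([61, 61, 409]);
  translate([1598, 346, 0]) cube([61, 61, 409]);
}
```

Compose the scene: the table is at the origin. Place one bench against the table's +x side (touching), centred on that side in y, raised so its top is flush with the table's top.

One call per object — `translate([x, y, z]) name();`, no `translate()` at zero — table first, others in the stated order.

table();
translate([991, 294, 265]) bench();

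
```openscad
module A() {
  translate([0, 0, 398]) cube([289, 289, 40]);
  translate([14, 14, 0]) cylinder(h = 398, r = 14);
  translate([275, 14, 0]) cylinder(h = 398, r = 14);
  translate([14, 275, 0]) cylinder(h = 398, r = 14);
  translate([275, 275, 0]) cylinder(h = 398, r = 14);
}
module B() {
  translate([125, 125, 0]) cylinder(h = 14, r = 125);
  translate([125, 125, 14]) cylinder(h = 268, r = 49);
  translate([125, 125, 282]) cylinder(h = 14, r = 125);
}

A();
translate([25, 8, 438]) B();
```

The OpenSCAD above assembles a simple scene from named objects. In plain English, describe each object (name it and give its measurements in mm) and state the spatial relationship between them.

A is a simple wooden stool: a rectangular seat 289 mm (x) by 289 mm (y), 40 mm thick, top face at z = 438 mm, on four round legs, each 28 mm in diameter. The legs rest on z = 0, each leg's axis is inset half a diameter from the nearest pair of seat edges (so the leg's bounding box is flush with the corner).

B is a spool: two coaxial disc flanges of radius 125 mm and thickness 14 mm, joined by a core cylinder of radius 49 mm and height 268 mm. The lower flange rests on z = 0 and the three cylinders share a vertical axis.

The spool is on top of the stool.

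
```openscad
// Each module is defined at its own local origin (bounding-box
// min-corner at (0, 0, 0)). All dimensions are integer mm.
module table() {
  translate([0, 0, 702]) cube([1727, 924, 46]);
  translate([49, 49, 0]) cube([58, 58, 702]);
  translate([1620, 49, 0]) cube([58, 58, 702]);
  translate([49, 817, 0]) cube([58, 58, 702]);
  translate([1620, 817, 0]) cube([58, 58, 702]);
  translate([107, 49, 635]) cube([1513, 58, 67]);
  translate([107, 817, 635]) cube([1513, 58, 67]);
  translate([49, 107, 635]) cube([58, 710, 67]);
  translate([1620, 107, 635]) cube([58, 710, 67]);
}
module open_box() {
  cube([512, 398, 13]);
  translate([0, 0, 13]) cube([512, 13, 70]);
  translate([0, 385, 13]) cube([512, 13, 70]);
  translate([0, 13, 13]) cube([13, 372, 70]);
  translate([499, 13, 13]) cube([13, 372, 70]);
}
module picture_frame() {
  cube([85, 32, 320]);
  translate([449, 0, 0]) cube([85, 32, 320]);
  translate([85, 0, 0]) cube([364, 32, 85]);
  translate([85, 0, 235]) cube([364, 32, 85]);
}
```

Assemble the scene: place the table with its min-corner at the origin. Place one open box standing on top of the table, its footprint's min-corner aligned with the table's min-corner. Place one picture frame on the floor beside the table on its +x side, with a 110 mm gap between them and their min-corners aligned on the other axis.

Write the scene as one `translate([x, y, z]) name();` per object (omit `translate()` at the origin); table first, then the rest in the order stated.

table();
translate([0, 0, 748]) open_box();
translate([1837, 0, 0]) picture_frame();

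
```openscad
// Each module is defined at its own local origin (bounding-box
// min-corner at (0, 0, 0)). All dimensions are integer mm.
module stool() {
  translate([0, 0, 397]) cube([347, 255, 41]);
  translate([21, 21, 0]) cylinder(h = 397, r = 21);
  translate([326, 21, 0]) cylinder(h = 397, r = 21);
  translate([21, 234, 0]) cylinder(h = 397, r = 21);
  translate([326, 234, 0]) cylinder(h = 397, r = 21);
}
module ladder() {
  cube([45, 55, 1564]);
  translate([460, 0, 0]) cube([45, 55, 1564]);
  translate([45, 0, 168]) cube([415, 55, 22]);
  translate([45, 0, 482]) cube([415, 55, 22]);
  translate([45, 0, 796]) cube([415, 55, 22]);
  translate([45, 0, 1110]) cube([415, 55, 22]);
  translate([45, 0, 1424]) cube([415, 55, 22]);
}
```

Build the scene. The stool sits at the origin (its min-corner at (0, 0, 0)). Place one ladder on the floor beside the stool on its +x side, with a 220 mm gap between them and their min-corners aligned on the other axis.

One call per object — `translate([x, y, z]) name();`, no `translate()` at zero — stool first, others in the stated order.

stool();
translate([567, 0, 0]) ladder();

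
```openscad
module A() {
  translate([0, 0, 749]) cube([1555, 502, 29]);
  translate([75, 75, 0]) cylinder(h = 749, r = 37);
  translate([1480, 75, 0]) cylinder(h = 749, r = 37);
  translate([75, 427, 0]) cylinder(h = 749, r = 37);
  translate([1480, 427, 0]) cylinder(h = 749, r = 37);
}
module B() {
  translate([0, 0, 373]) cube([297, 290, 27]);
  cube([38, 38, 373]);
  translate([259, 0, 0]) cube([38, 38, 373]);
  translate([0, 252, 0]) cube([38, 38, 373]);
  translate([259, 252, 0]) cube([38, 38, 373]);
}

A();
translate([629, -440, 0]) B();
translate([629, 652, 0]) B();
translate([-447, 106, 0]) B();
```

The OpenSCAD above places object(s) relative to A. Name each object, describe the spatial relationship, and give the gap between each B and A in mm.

Each stool's nearest face is 150 mm from the table's bounding box.

A is a table. B is a stool. Three stools sit around the table at the −y, +y, −x sides. The gap between each stool and the table is 150 mm.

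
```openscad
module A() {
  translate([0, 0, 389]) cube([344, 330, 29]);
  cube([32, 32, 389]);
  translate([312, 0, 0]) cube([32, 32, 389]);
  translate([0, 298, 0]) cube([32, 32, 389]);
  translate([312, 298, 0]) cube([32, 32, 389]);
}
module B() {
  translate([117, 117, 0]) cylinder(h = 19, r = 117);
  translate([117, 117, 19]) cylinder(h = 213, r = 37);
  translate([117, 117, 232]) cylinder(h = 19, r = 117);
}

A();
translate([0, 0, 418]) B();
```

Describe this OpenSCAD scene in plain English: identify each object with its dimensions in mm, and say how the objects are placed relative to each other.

A is a four-legged stool. The seat is a 344×330×29 mm slab whose top surface is at z = 418 mm; four square legs, each 32×32 mm in cross-section, run from the floor (z = 0) to the underside of the seat, each flush with a corner of the seat.

B is a spool: two coaxial disc flanges of radius 117 mm and thickness 19 mm, joined by a core cylinder of radius 37 mm and height 213 mm. The lower flange rests on z = 0 and the three cylinders share a vertical axis.

The spool is on top of the stool.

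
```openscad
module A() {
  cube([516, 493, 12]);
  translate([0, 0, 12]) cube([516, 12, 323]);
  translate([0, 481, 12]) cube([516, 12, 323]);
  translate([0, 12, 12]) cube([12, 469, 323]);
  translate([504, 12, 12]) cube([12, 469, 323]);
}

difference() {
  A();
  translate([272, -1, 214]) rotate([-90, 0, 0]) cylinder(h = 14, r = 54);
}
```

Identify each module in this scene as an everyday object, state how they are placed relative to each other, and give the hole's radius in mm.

The subtracted cylinder has r = 54 mm.

A is an open box. The open box has a circular hole through its front wall. The hole's radius is 54 mm.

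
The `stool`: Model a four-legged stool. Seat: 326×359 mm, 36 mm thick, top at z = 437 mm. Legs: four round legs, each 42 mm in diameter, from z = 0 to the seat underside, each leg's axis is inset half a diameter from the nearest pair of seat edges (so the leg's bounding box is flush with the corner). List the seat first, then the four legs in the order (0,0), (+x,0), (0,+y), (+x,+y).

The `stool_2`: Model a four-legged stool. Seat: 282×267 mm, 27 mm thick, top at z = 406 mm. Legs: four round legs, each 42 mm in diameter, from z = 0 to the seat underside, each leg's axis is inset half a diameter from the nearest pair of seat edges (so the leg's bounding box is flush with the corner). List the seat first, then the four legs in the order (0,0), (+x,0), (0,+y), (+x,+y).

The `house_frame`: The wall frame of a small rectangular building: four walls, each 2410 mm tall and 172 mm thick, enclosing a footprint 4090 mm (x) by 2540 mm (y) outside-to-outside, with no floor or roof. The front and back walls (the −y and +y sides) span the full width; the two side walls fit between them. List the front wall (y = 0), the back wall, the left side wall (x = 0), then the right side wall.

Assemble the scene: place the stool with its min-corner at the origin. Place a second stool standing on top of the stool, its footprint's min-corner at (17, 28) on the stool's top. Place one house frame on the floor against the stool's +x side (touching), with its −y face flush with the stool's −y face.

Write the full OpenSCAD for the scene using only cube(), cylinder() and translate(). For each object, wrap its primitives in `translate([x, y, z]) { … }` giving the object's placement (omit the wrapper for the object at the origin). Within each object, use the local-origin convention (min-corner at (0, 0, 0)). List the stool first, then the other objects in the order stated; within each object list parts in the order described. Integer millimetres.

translate([0, 0, 401]) cube([326, 359, 36]);
translate([21, 21, 0]) cylinder(h = 401, r = 21);
translate([305, 21, 0]) cylinder(h = 401, r = 21);
translate([21, 338, 0]) cylinder(h = 401, r = 21);
translate([305, 338, 0]) cylinder(h = 401, r = 21);
translate([17, 28, 437]) {
  translate([0, 0, 379]) cube([282, 267, 27]);
  translate([21, 21, 0]) cylinder(h = 379, r = 21);
  translate([261, 21, 0]) cylinder(h = 379, r = 21);
  translate([21, 246, 0]) cylinder(h = 379, r = 21);
  translate([261, 246, 0]) cylinder(h = 379, r = 21);
}
translate([326, 0, 0]) {
  cube([4090, 172, 2410]);
  translate([0, 2368, 0]) cube([4090, 172, 2410]);
  translate([0, 172, 0]) cube([172, 2196, 2410]);
  translate([3918, 172, 0]) cube([172, 2196, 2410]);
}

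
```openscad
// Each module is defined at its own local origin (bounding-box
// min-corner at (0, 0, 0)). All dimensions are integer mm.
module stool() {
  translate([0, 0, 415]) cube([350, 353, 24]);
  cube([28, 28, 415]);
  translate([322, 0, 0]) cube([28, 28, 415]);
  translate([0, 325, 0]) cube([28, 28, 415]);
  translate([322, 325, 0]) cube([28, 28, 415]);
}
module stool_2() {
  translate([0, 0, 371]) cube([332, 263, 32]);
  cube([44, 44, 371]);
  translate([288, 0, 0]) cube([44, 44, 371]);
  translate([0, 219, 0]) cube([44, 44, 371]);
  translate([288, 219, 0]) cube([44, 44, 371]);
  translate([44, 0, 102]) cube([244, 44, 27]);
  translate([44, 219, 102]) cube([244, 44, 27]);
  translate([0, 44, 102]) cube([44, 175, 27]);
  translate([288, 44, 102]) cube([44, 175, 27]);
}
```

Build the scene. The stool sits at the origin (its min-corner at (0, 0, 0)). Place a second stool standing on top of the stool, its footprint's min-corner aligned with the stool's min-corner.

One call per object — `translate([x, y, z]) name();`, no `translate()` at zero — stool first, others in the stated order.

stool();
translate([0, 0, 439]) stool_2();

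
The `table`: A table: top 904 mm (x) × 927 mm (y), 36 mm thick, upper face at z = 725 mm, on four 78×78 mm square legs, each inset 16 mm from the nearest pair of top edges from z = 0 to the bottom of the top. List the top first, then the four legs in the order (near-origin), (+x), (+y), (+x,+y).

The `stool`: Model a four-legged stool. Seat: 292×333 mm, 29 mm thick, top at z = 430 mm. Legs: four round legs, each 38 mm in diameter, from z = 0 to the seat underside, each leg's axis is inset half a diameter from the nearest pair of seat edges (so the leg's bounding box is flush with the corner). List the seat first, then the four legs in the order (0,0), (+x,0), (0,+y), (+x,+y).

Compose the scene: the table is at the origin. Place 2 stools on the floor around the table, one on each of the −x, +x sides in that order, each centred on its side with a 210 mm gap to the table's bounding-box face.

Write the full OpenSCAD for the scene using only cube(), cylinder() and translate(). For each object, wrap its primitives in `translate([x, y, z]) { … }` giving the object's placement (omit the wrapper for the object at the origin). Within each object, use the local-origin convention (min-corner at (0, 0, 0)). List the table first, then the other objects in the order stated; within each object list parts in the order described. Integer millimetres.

translate([0, 0, 689]) cube([904, 927, 36]);
translate([16, 16, 0]) cube([78, 78, 689]);
translate([810, 16, 0]) cube([78, 78, 689]);
translate([16, 833, 0]) cube([78, 78, 689]);
translate([810, 833, 0]) cube([78, 78, 689]);
translate([-502, 297, 0]) {
  translate([0, 0, 401]) cube([292, 333, 29]);
  translate([19, 19, 0]) cylinder(h = 401, r = 19);
  translate([273, 19, 0]) cylinder(h = 401, r = 19);
  translate([19, 314, 0]) cylinder(h = 401, r = 19);
  translate([273, 314, 0]) cylinder(h = 401, r = 19);
}
translate([1114, 297, 0]) {
  translate([0, 0, 401]) cube([292, 333, 29]);
  translate([19, 19, 0]) cylinder(h = 401, r = 19);
  translate([273, 19, 0]) cylinder(h = 401, r = 19);
  translate([19, 314, 0]) cylinder(h = 401, r = 19);
  translate([273, 314, 0]) cylinder(h = 401, r = 19);
}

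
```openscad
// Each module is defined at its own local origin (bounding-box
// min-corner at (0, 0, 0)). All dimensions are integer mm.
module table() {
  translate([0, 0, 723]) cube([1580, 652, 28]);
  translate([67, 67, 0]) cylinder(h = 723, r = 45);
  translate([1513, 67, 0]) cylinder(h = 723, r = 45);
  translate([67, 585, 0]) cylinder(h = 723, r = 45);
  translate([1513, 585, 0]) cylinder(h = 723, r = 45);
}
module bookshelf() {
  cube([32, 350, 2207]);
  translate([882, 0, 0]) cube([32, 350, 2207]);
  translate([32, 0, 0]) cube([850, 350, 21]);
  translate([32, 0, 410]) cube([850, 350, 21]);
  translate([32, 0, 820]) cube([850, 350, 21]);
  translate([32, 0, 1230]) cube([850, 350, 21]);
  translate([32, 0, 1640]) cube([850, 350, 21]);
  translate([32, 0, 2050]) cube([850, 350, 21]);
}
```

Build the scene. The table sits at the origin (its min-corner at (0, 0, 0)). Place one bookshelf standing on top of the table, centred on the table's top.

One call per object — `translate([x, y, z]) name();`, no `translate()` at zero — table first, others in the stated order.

table();
translate([333, 151, 751]) bookshelf();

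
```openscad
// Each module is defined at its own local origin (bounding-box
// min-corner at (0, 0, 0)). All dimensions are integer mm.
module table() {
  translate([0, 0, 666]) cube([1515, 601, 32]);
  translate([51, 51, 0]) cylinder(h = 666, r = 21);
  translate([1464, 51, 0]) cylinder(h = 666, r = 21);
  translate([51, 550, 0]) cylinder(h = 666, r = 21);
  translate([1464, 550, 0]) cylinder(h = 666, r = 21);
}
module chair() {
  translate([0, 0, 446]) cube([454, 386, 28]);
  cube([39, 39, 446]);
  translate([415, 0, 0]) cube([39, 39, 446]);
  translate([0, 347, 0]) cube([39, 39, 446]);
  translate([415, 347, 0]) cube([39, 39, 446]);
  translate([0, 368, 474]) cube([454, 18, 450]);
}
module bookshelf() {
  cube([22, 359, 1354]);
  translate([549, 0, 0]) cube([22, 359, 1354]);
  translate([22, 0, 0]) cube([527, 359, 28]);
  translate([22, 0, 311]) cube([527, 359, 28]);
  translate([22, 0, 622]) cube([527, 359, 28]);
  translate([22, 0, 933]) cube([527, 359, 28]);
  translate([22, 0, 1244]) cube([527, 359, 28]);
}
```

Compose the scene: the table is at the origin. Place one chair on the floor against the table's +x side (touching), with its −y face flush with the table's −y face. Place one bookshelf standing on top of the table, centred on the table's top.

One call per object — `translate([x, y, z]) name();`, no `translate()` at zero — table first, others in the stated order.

table();
translate([1515, 0, 0]) chair();
translate([472, 121, 698]) bookshelf();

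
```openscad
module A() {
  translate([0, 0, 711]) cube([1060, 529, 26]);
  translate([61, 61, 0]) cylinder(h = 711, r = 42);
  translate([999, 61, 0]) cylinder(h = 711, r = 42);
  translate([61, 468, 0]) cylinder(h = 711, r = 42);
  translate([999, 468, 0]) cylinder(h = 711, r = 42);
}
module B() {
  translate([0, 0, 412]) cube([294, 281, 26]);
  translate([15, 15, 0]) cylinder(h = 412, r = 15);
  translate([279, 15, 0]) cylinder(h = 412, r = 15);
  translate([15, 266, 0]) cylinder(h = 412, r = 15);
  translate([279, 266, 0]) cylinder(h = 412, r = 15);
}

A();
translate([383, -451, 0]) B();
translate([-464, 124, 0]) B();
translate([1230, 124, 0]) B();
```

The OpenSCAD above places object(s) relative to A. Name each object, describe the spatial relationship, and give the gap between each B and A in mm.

A is a table. B is a stool. Three stools sit around the table at the −y, −x, +x sides. The gap between each stool and the table is 170 mm.

Each stool's nearest face is 170 mm from the table's bounding box.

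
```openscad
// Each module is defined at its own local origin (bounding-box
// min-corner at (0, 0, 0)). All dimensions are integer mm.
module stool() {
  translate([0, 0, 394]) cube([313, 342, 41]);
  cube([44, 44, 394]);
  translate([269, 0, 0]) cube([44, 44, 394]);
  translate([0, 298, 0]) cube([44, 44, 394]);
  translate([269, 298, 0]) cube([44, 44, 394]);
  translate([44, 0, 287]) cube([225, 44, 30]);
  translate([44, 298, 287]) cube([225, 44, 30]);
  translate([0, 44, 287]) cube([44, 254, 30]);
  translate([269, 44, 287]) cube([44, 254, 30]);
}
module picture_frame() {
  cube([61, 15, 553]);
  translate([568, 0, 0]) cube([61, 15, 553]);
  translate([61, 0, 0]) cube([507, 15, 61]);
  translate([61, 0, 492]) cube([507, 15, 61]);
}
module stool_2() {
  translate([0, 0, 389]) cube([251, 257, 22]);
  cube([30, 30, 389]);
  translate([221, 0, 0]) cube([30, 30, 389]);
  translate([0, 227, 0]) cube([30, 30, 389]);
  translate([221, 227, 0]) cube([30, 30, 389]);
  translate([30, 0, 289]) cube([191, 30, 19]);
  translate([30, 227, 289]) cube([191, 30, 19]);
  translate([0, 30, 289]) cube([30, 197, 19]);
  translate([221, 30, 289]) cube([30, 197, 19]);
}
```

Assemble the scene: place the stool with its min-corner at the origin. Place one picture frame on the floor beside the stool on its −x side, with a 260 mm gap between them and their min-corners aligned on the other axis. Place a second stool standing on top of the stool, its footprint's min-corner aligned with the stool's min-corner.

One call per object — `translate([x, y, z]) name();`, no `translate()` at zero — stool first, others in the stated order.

stool();
translate([-889, 0, 0]) picture_frame();
translate([0, 0, 435]) stool_2();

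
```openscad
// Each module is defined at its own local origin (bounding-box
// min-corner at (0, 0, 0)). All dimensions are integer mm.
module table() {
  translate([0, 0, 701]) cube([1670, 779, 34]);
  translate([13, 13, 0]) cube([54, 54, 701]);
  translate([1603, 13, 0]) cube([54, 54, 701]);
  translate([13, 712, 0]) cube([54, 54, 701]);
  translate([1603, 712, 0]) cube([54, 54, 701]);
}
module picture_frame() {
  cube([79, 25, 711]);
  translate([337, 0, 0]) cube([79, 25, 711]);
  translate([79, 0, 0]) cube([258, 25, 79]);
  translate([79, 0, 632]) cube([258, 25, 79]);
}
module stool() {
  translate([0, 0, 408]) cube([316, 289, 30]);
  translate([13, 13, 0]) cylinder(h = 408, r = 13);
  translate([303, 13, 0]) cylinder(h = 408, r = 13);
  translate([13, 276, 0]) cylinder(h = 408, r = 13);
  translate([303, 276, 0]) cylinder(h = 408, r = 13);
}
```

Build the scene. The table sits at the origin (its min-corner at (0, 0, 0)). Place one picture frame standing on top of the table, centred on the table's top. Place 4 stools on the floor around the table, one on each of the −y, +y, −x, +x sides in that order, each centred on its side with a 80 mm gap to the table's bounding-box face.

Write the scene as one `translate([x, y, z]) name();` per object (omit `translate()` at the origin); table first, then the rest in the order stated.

table();
translate([627, 377, 735]) picture_frame();
translate([677, -369, 0]) stool();
translate([677, 859, 0]) stool();
translate([-396, 245, 0]) stool();
translate([1750, 245, 0]) stool();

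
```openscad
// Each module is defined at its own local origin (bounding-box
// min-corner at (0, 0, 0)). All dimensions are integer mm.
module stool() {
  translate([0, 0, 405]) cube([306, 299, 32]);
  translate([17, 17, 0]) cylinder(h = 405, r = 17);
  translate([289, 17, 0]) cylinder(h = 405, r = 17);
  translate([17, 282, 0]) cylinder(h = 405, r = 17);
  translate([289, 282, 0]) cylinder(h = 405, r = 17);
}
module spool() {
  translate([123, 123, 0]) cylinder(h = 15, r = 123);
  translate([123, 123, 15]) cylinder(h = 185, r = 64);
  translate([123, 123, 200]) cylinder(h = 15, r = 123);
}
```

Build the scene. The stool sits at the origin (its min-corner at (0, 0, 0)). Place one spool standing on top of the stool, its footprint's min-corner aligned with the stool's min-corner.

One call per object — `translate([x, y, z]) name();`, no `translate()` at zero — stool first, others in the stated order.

stool();
translate([0, 0, 437]) spool();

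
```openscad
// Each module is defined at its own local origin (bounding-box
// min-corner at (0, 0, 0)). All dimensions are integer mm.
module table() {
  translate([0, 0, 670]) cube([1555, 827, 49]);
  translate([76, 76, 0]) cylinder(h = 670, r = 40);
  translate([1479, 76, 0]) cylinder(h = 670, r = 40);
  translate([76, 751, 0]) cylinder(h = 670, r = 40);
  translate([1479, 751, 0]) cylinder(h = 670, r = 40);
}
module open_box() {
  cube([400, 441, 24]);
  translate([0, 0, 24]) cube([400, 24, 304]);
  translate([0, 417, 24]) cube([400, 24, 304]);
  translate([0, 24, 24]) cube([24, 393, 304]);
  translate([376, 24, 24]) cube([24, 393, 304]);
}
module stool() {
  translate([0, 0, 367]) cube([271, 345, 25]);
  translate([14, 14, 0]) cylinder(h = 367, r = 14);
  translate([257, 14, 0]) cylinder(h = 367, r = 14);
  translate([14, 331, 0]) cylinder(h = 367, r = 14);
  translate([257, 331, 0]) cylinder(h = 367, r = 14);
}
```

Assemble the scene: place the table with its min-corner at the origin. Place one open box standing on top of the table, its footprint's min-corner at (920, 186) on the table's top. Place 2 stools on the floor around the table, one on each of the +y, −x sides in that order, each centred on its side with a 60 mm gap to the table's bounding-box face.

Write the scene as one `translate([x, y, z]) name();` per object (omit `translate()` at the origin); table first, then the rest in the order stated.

table();
translate([920, 186, 719]) open_box();
translate([642, 887, 0]) stool();
translate([-331, 241, 0]) stool();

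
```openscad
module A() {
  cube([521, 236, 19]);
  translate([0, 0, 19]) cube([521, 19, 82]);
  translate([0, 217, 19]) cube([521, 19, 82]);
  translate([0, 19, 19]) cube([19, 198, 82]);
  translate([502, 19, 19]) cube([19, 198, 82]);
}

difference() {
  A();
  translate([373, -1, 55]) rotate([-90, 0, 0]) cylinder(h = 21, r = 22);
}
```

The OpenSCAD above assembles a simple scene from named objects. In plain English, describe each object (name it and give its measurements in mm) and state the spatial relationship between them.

A is an open-topped rectangular box: outside dimensions 521×236×101 mm, with a uniform wall and base thickness of 19 mm. The base is a full 521×236 slab on the floor; four walls sit on top of the base. The front and back walls (the −y and +y sides) span the full width; the two side walls fit between them.

The open box has a circular hole of radius 22 mm through its front wall, centred at (x = 373, z = 55).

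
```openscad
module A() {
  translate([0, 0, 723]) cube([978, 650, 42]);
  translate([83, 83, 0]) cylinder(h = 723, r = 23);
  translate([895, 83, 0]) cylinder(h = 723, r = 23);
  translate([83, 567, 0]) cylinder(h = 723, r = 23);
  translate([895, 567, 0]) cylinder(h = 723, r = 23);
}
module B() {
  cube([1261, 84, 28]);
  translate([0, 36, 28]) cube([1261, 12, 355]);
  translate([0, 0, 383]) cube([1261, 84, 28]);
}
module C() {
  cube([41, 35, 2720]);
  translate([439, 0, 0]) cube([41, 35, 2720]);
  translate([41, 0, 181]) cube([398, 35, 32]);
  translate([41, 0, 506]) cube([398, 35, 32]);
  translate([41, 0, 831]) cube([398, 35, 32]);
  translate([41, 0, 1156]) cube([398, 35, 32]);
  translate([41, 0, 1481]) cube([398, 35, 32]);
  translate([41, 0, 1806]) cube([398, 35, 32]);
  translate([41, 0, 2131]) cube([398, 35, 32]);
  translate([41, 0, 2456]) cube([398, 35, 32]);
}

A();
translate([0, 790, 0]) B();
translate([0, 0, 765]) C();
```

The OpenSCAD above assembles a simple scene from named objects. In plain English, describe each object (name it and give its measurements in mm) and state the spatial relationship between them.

A is a table with a 978×650 mm rectangular top, 42 mm thick, top surface at z = 765 mm, supported by four round legs of 46 mm diameter, each leg's bounding box inset 60 mm from the nearest pair of top edges, running from the floor.

B is an I-beam lying along x, 1261 mm long. Overall section height 411 mm. Two flanges 84 mm wide (y) and 28 mm thick, one on the floor and one at the top; a web 12 mm thick runs between them, centred on the flange width.

C is a wooden ladder with two side rails of 41×35 mm section and 2720 mm height, set 480 mm apart overall. Between them run 8 rectangular rungs (35 mm deep, 32 mm thick), front faces flush with the rails' −y face. The bottom of the first rung is 181 mm above the floor and each subsequent rung is 325 mm higher than the one below.

The I-beam is on the floor beside the table on its +y side. The ladder is on top of the table.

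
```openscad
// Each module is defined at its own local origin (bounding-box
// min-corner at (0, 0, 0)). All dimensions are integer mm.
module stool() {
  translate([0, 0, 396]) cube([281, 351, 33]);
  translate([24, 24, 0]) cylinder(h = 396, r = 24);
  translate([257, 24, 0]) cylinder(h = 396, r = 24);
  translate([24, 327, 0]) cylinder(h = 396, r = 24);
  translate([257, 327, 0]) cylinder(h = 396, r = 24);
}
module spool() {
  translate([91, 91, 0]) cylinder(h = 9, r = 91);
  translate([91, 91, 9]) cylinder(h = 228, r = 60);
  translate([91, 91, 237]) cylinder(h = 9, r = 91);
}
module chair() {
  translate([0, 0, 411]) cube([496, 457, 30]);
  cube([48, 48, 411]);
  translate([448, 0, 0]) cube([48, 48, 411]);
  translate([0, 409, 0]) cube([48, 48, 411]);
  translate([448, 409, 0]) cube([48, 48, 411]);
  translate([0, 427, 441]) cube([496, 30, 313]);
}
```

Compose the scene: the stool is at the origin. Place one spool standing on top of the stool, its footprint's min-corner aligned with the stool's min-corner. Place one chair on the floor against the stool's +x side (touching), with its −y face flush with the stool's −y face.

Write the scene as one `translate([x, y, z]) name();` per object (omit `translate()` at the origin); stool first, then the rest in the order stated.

stool();
translate([0, 0, 429]) spool();
translate([281, 0, 0]) chair();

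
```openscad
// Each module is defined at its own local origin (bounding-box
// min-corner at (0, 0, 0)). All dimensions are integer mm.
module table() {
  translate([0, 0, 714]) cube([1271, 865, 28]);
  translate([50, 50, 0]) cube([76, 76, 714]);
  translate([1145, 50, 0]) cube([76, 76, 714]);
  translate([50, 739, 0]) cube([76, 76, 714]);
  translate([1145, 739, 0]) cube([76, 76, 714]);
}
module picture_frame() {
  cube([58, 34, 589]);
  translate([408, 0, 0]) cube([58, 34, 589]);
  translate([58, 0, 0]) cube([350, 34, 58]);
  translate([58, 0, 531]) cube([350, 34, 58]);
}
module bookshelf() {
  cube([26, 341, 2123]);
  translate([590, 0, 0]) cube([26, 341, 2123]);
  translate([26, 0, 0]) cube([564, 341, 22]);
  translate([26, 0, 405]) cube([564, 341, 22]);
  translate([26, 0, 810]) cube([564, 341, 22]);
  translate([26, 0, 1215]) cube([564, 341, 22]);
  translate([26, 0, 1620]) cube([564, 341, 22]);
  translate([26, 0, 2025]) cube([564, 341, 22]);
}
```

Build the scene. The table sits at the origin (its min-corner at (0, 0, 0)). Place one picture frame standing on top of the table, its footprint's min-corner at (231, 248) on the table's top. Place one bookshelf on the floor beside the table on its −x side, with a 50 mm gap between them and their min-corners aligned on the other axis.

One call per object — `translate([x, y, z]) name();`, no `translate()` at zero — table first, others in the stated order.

table();
translate([231, 248, 742]) picture_frame();
translate([-666, 0, 0]) bookshelf();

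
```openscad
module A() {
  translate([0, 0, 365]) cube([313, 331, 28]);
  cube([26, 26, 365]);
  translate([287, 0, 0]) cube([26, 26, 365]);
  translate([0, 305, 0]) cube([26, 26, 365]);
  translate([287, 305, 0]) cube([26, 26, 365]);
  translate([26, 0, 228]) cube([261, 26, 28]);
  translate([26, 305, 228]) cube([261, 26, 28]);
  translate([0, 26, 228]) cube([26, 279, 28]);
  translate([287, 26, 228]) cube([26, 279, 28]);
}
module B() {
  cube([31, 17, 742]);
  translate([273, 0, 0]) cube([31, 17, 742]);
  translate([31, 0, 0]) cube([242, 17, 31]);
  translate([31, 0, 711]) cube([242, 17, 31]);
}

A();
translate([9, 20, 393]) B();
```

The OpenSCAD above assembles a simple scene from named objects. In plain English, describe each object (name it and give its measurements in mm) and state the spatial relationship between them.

A is a four-legged stool. The seat is 313×331 mm, 28 mm thick, top at z = 393 mm. It stands on four square legs, each 26×26 mm in cross-section, from z = 0 to the seat underside, each flush with a corner of the seat. Four stretchers, 26 mm wide and 28 mm tall, connect adjacent legs with their undersides at z = 228 mm, each running between the inner faces of the legs it joins and aligned with the legs' outer faces on the other axis.

B is a picture frame with a 242×680 mm rectangular opening (x by z) and a uniform 31 mm border on every side. Frame depth is 17 mm along y. It is built from two vertical stiles running the full outside height and two horizontal rails spanning the gap between the stiles.

The picture frame is on top of the stool.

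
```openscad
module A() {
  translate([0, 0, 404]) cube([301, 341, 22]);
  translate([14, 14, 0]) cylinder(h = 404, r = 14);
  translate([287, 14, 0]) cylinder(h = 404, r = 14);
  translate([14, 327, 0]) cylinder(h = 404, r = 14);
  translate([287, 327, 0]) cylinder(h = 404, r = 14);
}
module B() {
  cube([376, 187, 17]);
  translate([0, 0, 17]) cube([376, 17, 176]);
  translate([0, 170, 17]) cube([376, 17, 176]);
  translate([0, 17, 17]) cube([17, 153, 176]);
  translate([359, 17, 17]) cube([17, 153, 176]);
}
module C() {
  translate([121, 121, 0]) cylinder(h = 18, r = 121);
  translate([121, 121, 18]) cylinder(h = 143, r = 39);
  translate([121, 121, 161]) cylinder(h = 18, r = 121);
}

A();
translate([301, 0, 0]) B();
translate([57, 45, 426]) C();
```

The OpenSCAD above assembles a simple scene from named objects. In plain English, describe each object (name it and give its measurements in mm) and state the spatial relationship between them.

A is a four-legged stool. The seat is 301×341 mm, 22 mm thick, top at z = 426 mm. It stands on four round legs, each 28 mm in diameter, from z = 0 to the seat underside, each leg's axis is inset half a diameter from the nearest pair of seat edges (so the leg's bounding box is flush with the corner).

B is an open storage box with external size 376×187×193 mm and wall thickness 17 mm (the base is also 17 mm thick). The base covers the whole footprint; the four walls stand on the base, with the y-facing walls full-width and the x-facing walls fitting between their inner faces.

C is a spool: two coaxial disc flanges of radius 121 mm and thickness 18 mm, joined by a core cylinder of radius 39 mm and height 143 mm. The lower flange rests on z = 0 and the three cylinders share a vertical axis.

The open box is against the stool's +x side, with their −y faces flush. The spool is on top of the stool.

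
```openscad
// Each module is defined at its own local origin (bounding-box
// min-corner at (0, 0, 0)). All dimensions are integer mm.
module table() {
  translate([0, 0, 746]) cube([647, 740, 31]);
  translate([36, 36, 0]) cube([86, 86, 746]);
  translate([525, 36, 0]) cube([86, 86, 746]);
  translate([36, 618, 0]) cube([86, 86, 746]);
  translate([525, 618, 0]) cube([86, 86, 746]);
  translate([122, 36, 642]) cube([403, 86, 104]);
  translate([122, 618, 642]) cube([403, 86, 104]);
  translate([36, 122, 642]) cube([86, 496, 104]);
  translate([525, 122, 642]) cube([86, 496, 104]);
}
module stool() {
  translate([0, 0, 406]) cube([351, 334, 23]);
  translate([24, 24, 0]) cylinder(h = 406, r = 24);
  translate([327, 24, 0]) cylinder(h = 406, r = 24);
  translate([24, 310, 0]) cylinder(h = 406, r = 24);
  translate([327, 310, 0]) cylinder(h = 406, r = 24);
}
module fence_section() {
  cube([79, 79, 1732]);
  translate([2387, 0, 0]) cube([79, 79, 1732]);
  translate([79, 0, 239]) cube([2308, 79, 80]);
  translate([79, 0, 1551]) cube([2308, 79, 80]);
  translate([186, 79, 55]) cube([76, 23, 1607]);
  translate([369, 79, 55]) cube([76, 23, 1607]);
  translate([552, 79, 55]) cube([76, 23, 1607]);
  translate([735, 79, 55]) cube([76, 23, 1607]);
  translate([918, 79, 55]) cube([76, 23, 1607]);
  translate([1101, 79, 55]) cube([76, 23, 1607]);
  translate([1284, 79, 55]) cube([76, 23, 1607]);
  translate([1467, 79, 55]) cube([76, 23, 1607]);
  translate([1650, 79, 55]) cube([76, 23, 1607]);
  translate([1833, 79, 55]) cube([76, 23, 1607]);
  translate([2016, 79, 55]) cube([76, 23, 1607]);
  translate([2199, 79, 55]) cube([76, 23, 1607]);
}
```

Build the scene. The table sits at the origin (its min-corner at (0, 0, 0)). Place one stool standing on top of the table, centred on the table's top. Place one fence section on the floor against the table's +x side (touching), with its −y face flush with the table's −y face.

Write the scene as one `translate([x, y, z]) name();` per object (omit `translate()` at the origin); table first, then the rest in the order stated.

table();
translate([148, 203, 777]) stool();
translate([647, 0, 0]) fence_section();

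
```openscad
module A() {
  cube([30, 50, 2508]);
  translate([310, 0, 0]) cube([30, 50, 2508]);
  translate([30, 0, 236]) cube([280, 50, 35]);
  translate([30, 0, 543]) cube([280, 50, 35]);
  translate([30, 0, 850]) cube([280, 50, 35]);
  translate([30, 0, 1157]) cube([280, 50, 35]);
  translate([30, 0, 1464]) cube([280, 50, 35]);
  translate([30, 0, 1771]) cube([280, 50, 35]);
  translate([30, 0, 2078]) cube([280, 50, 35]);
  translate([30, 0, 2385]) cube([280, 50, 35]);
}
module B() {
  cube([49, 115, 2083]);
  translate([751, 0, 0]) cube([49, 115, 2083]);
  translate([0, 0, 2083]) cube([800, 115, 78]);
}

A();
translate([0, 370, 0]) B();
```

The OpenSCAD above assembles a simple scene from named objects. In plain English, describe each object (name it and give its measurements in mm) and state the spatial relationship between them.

A is a straight ladder. Two 30×50 mm vertical rails, 2508 mm tall, stand 340 mm apart (outside-to-outside) with their front faces coplanar on the −y side. 8 rungs, each 50 mm deep and 35 mm tall, span between the inner faces of the rails, front faces flush with the rails. The lowest rung's underside is at z = 236 mm and rungs are spaced 307 mm apart (underside to underside).

B is a rectangular door frame: two vertical jambs of 49×115 mm section, 2083 mm tall, with a clear opening 702 mm wide between their inner faces. A header 78 mm tall and 115 mm deep lies on top of the jambs and spans the full outside width.

The door frame is on the floor beside the ladder on its +y side.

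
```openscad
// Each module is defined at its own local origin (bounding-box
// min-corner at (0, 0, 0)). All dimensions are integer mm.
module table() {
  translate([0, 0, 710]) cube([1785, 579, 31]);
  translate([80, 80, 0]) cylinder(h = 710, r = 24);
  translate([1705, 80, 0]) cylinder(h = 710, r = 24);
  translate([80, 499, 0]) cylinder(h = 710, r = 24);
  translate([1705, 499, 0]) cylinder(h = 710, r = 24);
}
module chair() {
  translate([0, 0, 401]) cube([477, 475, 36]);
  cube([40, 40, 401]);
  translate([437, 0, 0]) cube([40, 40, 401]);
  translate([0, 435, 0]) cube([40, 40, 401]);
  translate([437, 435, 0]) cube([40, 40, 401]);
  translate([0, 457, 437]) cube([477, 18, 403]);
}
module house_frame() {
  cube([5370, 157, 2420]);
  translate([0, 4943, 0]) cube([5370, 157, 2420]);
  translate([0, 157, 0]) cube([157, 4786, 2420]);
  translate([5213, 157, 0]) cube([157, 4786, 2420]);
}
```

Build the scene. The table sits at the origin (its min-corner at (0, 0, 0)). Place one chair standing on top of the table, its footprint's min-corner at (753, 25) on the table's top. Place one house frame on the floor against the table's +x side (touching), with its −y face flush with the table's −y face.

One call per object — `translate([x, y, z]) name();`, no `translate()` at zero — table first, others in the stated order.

table();
translate([753, 25, 741]) chair();
translate([1785, 0, 0]) house_frame();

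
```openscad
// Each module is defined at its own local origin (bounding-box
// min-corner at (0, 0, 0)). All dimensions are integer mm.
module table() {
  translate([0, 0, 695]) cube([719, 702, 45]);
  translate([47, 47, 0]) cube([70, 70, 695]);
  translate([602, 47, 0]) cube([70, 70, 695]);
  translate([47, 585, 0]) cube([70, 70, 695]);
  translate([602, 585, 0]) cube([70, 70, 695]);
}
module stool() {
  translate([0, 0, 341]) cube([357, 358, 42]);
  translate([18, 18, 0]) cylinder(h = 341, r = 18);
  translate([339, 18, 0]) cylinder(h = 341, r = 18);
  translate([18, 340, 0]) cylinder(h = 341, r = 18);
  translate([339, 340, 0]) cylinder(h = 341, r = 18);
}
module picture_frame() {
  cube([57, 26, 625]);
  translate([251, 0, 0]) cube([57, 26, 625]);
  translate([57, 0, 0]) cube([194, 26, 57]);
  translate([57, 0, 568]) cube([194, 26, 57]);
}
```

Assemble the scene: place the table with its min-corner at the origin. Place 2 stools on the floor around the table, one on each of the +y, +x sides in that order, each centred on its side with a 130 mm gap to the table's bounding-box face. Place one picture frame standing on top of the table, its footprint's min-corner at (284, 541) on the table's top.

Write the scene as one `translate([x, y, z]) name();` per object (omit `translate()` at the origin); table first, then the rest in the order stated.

table();
translate([181, 832, 0]) stool();
translate([849, 172, 0]) stool();
translate([284, 541, 740]) picture_frame();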